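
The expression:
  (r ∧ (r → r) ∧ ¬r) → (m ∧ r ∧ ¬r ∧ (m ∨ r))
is always true.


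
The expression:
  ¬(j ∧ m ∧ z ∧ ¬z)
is always true.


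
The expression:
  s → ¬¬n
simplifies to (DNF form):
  n ∨ ¬s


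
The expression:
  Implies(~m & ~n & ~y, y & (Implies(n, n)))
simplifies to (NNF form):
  m | n | y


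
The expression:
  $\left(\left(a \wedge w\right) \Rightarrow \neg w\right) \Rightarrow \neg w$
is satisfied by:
  {a: True, w: False}
  {w: False, a: False}
  {w: True, a: True}


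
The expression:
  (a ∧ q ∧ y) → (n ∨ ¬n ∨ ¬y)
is always true.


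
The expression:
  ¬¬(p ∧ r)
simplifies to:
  p ∧ r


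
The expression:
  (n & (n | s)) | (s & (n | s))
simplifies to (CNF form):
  n | s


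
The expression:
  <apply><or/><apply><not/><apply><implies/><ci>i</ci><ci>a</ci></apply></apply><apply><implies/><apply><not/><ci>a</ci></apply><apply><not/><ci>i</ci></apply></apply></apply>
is always true.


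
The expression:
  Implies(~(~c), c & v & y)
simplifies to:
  ~c | (v & y)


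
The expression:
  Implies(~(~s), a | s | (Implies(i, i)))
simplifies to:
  True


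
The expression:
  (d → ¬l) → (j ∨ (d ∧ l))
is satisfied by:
  {d: True, j: True, l: True}
  {d: True, j: True, l: False}
  {j: True, l: True, d: False}
  {j: True, l: False, d: False}
  {d: True, l: True, j: False}


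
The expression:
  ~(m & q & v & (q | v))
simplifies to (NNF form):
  ~m | ~q | ~v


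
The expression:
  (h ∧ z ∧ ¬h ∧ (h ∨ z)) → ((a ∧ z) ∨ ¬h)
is always true.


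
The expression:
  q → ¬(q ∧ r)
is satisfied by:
  {q: False, r: False}
  {r: True, q: False}
  {q: True, r: False}


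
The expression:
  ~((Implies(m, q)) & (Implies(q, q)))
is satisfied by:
  {m: True, q: False}


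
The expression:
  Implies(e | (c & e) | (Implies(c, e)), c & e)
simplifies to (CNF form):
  c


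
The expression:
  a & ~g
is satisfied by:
  {a: True, g: False}


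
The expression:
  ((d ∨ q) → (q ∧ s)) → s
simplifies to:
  d ∨ q ∨ s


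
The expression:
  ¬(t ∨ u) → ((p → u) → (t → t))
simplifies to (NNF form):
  True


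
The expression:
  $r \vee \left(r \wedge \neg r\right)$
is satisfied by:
  {r: True}


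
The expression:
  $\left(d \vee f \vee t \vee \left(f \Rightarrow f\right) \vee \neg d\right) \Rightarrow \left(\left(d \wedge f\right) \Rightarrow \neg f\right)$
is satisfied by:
  {d: False, f: False}
  {f: True, d: False}
  {d: True, f: False}


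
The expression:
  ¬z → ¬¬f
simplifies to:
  f ∨ z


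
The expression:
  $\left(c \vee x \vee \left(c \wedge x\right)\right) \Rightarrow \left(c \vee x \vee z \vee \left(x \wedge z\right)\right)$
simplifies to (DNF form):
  $\text{True}$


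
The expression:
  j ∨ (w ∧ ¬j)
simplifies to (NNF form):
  j ∨ w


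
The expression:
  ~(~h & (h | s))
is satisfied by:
  {h: True, s: False}
  {s: False, h: False}
  {s: True, h: True}


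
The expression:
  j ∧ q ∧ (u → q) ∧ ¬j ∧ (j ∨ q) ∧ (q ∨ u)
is never true.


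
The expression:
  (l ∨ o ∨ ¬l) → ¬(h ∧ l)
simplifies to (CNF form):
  ¬h ∨ ¬l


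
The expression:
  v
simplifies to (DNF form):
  v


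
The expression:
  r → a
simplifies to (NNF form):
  a ∨ ¬r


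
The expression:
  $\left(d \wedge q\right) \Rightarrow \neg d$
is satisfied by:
  {q: False, d: False}
  {d: True, q: False}
  {q: True, d: False}


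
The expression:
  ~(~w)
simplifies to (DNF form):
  w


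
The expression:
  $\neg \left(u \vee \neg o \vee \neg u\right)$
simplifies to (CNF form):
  $\text{False}$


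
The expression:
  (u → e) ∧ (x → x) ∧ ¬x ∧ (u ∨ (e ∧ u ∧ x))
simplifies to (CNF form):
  e ∧ u ∧ ¬x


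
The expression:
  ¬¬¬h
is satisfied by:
  {h: False}


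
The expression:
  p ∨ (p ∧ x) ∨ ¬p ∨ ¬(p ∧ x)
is always true.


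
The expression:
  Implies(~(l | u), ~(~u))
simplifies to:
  l | u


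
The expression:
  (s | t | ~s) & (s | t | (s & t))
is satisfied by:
  {t: True, s: True}
  {t: True, s: False}
  {s: True, t: False}


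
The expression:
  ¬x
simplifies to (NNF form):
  ¬x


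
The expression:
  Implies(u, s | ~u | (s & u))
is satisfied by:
  {s: True, u: False}
  {u: False, s: False}
  {u: True, s: True}


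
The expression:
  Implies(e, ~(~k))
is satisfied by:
  {k: True, e: False}
  {e: False, k: False}
  {e: True, k: True}


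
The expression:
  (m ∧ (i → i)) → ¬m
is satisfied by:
  {m: False}


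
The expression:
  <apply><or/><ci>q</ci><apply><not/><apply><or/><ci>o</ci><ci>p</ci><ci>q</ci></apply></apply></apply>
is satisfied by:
  {q: True, o: False, p: False}
  {q: True, p: True, o: False}
  {q: True, o: True, p: False}
  {q: True, p: True, o: True}
  {p: False, o: False, q: False}


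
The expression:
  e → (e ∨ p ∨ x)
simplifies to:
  True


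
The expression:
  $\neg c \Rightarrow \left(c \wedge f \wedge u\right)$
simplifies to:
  $c$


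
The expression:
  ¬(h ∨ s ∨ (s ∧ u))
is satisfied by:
  {h: False, s: False}


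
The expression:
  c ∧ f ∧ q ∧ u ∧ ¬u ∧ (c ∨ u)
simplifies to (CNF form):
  False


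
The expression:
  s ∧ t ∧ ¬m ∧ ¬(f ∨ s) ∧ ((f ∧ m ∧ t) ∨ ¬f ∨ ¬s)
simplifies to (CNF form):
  False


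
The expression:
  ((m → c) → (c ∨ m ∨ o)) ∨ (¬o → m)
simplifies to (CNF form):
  c ∨ m ∨ o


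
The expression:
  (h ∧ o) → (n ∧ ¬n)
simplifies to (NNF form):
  ¬h ∨ ¬o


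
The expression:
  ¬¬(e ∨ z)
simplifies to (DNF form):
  e ∨ z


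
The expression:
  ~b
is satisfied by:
  {b: False}


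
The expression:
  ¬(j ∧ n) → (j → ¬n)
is always true.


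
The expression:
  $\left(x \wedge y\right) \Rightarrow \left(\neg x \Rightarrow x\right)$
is always true.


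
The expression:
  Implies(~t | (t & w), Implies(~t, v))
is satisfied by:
  {t: True, v: True}
  {t: True, v: False}
  {v: True, t: False}


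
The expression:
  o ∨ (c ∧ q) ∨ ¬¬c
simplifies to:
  c ∨ o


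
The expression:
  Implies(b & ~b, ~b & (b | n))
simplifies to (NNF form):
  True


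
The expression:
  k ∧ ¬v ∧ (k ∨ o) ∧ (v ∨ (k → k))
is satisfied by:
  {k: True, v: False}


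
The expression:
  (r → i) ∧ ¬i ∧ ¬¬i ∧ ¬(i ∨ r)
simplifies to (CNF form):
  False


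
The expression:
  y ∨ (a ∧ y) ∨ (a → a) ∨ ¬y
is always true.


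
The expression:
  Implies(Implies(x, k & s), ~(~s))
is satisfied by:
  {x: True, s: True}
  {x: True, s: False}
  {s: True, x: False}


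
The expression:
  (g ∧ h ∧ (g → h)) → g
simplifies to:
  True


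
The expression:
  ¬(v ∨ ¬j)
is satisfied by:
  {j: True, v: False}


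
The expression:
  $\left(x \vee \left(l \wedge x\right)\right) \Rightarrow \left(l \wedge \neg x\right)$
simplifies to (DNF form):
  $\neg x$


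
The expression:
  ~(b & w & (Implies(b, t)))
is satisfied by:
  {w: False, t: False, b: False}
  {b: True, w: False, t: False}
  {t: True, w: False, b: False}
  {b: True, t: True, w: False}
  {w: True, b: False, t: False}
  {b: True, w: True, t: False}
  {t: True, w: True, b: False}


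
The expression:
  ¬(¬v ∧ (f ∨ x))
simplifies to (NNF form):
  v ∨ (¬f ∧ ¬x)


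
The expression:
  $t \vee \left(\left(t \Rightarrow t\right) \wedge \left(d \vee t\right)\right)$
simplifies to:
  $d \vee t$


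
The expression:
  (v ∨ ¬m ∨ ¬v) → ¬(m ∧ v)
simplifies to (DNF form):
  ¬m ∨ ¬v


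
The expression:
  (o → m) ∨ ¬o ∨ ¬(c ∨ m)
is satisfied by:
  {m: True, o: False, c: False}
  {o: False, c: False, m: False}
  {m: True, c: True, o: False}
  {c: True, o: False, m: False}
  {m: True, o: True, c: False}
  {o: True, m: False, c: False}
  {m: True, c: True, o: True}


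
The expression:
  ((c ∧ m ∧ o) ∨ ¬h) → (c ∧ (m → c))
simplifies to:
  c ∨ h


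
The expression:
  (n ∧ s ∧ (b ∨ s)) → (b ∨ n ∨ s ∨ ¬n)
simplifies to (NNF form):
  True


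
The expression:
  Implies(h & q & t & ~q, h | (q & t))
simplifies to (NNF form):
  True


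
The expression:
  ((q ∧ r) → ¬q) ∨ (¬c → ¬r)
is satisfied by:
  {c: True, q: False, r: False}
  {q: False, r: False, c: False}
  {r: True, c: True, q: False}
  {r: True, q: False, c: False}
  {c: True, q: True, r: False}
  {q: True, c: False, r: False}
  {r: True, q: True, c: True}


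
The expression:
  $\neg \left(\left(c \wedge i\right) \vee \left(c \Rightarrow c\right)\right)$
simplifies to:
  $\text{False}$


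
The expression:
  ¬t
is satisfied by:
  {t: False}


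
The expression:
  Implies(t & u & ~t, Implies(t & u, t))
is always true.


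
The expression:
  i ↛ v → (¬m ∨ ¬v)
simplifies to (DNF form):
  True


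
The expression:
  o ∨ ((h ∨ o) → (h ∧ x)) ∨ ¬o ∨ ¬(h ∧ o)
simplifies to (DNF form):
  True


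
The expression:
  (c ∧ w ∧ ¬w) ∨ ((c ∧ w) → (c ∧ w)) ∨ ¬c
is always true.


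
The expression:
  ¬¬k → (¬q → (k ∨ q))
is always true.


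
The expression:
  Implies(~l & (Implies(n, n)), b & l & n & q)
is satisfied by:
  {l: True}


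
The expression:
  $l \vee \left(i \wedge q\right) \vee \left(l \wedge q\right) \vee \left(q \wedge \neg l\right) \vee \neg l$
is always true.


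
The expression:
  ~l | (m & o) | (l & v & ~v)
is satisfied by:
  {o: True, m: True, l: False}
  {o: True, m: False, l: False}
  {m: True, o: False, l: False}
  {o: False, m: False, l: False}
  {o: True, l: True, m: True}


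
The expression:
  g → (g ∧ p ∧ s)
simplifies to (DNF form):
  (p ∧ s) ∨ ¬g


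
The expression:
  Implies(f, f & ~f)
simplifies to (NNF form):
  ~f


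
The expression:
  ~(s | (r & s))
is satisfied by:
  {s: False}


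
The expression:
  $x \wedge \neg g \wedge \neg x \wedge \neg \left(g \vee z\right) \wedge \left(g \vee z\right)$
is never true.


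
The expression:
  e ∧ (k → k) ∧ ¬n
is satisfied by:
  {e: True, n: False}


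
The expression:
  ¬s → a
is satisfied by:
  {a: True, s: True}
  {a: True, s: False}
  {s: True, a: False}


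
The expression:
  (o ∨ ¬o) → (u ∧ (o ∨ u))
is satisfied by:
  {u: True}


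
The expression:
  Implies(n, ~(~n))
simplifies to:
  True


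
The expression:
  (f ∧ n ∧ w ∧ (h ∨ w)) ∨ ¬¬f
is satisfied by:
  {f: True}


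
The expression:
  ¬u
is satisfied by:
  {u: False}


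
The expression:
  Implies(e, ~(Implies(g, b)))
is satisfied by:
  {g: True, e: False, b: False}
  {g: False, e: False, b: False}
  {b: True, g: True, e: False}
  {b: True, g: False, e: False}
  {e: True, g: True, b: False}


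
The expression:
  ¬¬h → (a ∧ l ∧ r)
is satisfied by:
  {a: True, l: True, r: True, h: False}
  {a: True, l: True, r: False, h: False}
  {a: True, r: True, l: False, h: False}
  {a: True, r: False, l: False, h: False}
  {l: True, r: True, a: False, h: False}
  {l: True, a: False, r: False, h: False}
  {l: False, r: True, a: False, h: False}
  {l: False, a: False, r: False, h: False}
  {a: True, h: True, l: True, r: True}


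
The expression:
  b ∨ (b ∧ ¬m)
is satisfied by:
  {b: True}


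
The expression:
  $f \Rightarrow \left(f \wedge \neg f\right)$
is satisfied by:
  {f: False}


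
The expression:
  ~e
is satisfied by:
  {e: False}


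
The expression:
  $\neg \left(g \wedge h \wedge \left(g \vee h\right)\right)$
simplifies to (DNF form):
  $\neg g \vee \neg h$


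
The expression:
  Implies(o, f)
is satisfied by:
  {f: True, o: False}
  {o: False, f: False}
  {o: True, f: True}


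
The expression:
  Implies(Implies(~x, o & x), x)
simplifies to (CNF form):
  True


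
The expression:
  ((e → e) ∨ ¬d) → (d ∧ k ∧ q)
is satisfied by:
  {d: True, q: True, k: True}


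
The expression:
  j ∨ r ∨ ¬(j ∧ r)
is always true.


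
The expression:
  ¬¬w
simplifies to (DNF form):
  w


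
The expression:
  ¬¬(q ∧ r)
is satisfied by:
  {r: True, q: True}


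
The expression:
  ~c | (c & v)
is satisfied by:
  {v: True, c: False}
  {c: False, v: False}
  {c: True, v: True}


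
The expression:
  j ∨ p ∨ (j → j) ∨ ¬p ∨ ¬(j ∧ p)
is always true.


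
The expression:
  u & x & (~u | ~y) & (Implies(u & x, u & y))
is never true.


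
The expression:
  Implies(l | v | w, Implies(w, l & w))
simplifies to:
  l | ~w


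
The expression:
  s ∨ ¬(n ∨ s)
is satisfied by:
  {s: True, n: False}
  {n: False, s: False}
  {n: True, s: True}


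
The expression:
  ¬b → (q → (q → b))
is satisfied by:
  {b: True, q: False}
  {q: False, b: False}
  {q: True, b: True}


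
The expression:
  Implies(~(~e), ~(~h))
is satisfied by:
  {h: True, e: False}
  {e: False, h: False}
  {e: True, h: True}


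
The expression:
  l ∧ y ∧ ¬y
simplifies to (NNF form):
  False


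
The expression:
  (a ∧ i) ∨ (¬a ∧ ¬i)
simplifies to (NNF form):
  (a ∧ i) ∨ (¬a ∧ ¬i)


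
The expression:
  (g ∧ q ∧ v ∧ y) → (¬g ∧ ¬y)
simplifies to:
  ¬g ∨ ¬q ∨ ¬v ∨ ¬y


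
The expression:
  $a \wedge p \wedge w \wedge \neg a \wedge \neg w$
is never true.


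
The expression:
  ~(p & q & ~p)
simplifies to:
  True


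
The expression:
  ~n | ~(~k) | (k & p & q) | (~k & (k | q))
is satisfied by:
  {k: True, q: True, n: False}
  {k: True, q: False, n: False}
  {q: True, k: False, n: False}
  {k: False, q: False, n: False}
  {k: True, n: True, q: True}
  {k: True, n: True, q: False}
  {n: True, q: True, k: False}


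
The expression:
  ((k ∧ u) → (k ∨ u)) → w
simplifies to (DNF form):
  w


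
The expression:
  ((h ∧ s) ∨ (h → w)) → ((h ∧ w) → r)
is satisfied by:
  {r: True, w: False, h: False}
  {w: False, h: False, r: False}
  {r: True, h: True, w: False}
  {h: True, w: False, r: False}
  {r: True, w: True, h: False}
  {w: True, r: False, h: False}
  {r: True, h: True, w: True}


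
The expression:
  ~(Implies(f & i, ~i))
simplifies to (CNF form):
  f & i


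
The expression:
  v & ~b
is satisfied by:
  {v: True, b: False}


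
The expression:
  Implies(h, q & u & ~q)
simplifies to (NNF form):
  ~h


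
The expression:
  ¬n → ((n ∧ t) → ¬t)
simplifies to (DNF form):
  True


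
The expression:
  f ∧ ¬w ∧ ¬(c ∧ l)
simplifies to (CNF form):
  f ∧ ¬w ∧ (¬c ∨ ¬l)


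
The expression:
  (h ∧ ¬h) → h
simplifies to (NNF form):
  True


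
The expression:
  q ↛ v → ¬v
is always true.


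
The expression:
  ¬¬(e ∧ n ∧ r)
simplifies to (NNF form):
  e ∧ n ∧ r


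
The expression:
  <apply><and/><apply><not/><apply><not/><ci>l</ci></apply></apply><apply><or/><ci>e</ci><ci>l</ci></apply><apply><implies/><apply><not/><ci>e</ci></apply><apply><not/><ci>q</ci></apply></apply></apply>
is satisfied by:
  {e: True, l: True, q: False}
  {l: True, q: False, e: False}
  {q: True, e: True, l: True}


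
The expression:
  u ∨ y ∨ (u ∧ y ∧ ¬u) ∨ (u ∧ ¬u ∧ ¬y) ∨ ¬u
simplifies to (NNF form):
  True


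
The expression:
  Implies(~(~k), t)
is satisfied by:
  {t: True, k: False}
  {k: False, t: False}
  {k: True, t: True}


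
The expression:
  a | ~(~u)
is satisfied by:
  {a: True, u: True}
  {a: True, u: False}
  {u: True, a: False}


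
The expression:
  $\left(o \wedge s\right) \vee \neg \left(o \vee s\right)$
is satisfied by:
  {o: False, s: False}
  {s: True, o: True}


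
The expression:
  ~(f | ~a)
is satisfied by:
  {a: True, f: False}


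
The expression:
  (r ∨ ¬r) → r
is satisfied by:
  {r: True}


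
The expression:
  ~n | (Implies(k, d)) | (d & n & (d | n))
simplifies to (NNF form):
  d | ~k | ~n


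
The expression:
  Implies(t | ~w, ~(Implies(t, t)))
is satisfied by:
  {w: True, t: False}


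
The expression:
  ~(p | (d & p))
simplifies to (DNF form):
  ~p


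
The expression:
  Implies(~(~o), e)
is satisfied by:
  {e: True, o: False}
  {o: False, e: False}
  {o: True, e: True}


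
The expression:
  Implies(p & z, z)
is always true.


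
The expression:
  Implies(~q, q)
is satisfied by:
  {q: True}


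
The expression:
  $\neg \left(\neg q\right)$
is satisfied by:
  {q: True}


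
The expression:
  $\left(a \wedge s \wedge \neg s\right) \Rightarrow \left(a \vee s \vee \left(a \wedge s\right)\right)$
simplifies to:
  $\text{True}$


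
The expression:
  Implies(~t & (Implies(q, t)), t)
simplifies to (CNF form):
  q | t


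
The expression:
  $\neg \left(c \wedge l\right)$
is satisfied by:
  {l: False, c: False}
  {c: True, l: False}
  {l: True, c: False}


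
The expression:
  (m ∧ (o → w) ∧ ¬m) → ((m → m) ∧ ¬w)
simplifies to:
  True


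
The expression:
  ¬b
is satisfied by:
  {b: False}


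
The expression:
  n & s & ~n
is never true.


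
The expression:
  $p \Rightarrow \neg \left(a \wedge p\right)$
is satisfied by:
  {p: False, a: False}
  {a: True, p: False}
  {p: True, a: False}


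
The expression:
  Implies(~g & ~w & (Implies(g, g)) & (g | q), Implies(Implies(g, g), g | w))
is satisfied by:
  {w: True, g: True, q: False}
  {w: True, g: False, q: False}
  {g: True, w: False, q: False}
  {w: False, g: False, q: False}
  {q: True, w: True, g: True}
  {q: True, w: True, g: False}
  {q: True, g: True, w: False}


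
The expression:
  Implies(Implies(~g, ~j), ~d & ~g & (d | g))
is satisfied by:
  {j: True, g: False}


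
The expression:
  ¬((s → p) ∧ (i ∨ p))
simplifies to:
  ¬p ∧ (s ∨ ¬i)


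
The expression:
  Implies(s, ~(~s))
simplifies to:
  True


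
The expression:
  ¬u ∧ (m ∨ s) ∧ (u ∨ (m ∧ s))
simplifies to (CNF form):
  m ∧ s ∧ ¬u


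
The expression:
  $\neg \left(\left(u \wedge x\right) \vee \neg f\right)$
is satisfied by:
  {f: True, u: False, x: False}
  {x: True, f: True, u: False}
  {u: True, f: True, x: False}


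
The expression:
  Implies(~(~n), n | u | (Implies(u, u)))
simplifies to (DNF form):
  True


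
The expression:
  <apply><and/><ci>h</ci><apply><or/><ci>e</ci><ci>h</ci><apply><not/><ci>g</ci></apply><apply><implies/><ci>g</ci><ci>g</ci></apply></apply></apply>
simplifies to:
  <ci>h</ci>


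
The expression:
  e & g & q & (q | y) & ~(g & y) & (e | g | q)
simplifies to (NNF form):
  e & g & q & ~y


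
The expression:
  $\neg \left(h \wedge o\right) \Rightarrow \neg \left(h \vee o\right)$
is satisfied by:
  {h: False, o: False}
  {o: True, h: True}


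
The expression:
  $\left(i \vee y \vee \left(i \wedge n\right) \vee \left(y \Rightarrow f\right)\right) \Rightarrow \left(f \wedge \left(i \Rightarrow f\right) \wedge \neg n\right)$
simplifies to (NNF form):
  $f \wedge \neg n$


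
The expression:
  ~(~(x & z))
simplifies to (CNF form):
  x & z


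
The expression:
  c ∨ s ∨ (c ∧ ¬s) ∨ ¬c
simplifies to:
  True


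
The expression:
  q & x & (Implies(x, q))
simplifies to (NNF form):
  q & x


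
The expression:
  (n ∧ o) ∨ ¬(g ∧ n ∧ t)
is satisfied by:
  {o: True, g: False, t: False, n: False}
  {o: False, g: False, t: False, n: False}
  {n: True, o: True, g: False, t: False}
  {n: True, o: False, g: False, t: False}
  {o: True, t: True, n: False, g: False}
  {t: True, n: False, g: False, o: False}
  {n: True, t: True, o: True, g: False}
  {n: True, t: True, o: False, g: False}
  {o: True, g: True, n: False, t: False}
  {g: True, n: False, t: False, o: False}
  {o: True, n: True, g: True, t: False}
  {n: True, g: True, o: False, t: False}
  {o: True, t: True, g: True, n: False}
  {t: True, g: True, n: False, o: False}
  {n: True, t: True, g: True, o: True}


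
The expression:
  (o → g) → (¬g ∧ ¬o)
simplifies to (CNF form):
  ¬g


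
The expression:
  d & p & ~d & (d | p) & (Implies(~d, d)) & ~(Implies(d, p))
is never true.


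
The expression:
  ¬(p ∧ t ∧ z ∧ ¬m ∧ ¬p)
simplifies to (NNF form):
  True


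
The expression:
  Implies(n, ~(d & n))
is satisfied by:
  {d: False, n: False}
  {n: True, d: False}
  {d: True, n: False}


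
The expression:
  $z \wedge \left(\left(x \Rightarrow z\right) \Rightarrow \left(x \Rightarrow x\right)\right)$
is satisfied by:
  {z: True}


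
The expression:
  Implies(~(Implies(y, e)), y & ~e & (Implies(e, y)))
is always true.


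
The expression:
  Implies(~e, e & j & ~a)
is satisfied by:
  {e: True}


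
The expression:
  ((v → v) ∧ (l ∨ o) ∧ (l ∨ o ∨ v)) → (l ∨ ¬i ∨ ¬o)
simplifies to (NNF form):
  l ∨ ¬i ∨ ¬o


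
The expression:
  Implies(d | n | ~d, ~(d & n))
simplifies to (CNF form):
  ~d | ~n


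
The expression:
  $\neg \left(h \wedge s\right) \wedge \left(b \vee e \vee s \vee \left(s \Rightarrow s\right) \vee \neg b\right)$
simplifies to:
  $\neg h \vee \neg s$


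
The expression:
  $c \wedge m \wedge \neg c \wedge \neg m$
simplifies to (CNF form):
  $\text{False}$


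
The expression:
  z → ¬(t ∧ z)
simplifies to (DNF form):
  ¬t ∨ ¬z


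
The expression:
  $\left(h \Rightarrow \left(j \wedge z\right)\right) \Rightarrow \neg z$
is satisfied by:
  {h: True, j: False, z: False}
  {j: False, z: False, h: False}
  {h: True, j: True, z: False}
  {j: True, h: False, z: False}
  {z: True, h: True, j: False}


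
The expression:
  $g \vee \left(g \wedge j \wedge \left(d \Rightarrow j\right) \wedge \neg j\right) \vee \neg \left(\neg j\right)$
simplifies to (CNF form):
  $g \vee j$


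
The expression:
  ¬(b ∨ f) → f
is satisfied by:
  {b: True, f: True}
  {b: True, f: False}
  {f: True, b: False}


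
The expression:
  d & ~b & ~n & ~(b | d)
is never true.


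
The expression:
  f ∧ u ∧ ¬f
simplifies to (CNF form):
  False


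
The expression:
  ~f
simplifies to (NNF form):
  ~f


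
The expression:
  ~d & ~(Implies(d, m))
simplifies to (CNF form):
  False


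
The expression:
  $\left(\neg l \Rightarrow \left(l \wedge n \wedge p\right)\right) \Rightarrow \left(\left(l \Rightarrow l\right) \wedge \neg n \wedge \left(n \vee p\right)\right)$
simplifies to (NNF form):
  $\left(p \wedge \neg n\right) \vee \neg l$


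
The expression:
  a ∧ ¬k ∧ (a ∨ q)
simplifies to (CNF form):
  a ∧ ¬k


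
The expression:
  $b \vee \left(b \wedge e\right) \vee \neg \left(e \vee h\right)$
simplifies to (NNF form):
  $b \vee \left(\neg e \wedge \neg h\right)$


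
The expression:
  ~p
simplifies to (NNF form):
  ~p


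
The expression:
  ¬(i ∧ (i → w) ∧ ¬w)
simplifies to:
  True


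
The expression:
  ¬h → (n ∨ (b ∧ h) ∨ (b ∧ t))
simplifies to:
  h ∨ n ∨ (b ∧ t)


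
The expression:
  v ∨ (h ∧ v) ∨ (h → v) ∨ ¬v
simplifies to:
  True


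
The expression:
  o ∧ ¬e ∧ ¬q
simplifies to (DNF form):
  o ∧ ¬e ∧ ¬q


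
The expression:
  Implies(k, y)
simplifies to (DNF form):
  y | ~k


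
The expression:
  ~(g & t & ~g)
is always true.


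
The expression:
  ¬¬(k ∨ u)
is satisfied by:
  {k: True, u: True}
  {k: True, u: False}
  {u: True, k: False}


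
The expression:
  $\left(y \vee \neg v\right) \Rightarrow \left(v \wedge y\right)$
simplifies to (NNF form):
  $v$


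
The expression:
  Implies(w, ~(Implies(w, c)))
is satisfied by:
  {w: False, c: False}
  {c: True, w: False}
  {w: True, c: False}


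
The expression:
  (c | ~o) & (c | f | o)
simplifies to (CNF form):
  (c | f) & (c | ~o)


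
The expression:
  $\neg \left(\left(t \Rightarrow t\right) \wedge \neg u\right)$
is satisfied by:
  {u: True}


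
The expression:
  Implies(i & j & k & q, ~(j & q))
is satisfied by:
  {k: False, q: False, i: False, j: False}
  {j: True, k: False, q: False, i: False}
  {i: True, k: False, q: False, j: False}
  {j: True, i: True, k: False, q: False}
  {q: True, j: False, k: False, i: False}
  {j: True, q: True, k: False, i: False}
  {i: True, q: True, j: False, k: False}
  {j: True, i: True, q: True, k: False}
  {k: True, i: False, q: False, j: False}
  {j: True, k: True, i: False, q: False}
  {i: True, k: True, j: False, q: False}
  {j: True, i: True, k: True, q: False}
  {q: True, k: True, i: False, j: False}
  {j: True, q: True, k: True, i: False}
  {i: True, q: True, k: True, j: False}


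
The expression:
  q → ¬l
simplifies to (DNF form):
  ¬l ∨ ¬q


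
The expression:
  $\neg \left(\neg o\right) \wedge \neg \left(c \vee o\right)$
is never true.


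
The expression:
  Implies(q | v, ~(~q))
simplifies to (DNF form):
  q | ~v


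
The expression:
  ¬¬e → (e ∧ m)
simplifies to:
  m ∨ ¬e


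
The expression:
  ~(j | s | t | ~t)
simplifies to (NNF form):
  False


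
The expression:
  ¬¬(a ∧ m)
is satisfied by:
  {a: True, m: True}


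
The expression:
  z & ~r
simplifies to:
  z & ~r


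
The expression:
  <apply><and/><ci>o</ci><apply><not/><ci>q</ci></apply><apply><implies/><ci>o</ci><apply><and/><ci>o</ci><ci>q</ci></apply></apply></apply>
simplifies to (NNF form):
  <false/>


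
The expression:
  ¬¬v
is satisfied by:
  {v: True}


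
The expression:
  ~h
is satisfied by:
  {h: False}


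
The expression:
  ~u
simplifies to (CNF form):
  ~u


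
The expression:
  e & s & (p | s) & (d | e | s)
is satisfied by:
  {e: True, s: True}


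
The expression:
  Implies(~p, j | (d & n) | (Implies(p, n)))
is always true.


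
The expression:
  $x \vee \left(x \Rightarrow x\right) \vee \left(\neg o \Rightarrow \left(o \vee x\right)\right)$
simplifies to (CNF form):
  $\text{True}$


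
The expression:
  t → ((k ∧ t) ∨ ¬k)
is always true.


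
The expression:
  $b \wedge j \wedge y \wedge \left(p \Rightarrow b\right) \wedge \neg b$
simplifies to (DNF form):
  $\text{False}$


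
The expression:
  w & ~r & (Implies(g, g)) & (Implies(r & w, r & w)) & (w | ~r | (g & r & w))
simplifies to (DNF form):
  w & ~r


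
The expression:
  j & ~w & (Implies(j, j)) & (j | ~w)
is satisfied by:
  {j: True, w: False}


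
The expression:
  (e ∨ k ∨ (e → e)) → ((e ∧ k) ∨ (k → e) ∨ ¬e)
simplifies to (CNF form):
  True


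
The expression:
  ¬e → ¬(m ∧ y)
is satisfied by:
  {e: True, m: False, y: False}
  {m: False, y: False, e: False}
  {y: True, e: True, m: False}
  {y: True, m: False, e: False}
  {e: True, m: True, y: False}
  {m: True, e: False, y: False}
  {y: True, m: True, e: True}


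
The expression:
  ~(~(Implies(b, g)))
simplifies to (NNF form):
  g | ~b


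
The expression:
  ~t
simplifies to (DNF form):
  ~t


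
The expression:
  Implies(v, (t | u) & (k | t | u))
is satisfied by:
  {t: True, u: True, v: False}
  {t: True, v: False, u: False}
  {u: True, v: False, t: False}
  {u: False, v: False, t: False}
  {t: True, u: True, v: True}
  {t: True, v: True, u: False}
  {u: True, v: True, t: False}


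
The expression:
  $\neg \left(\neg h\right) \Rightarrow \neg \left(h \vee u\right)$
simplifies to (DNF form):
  $\neg h$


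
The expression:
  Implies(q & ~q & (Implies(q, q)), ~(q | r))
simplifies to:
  True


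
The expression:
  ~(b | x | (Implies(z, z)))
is never true.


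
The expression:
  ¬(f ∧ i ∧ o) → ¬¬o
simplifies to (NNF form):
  o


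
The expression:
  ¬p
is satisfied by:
  {p: False}


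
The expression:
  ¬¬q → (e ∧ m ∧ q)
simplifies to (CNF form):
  (e ∨ ¬q) ∧ (m ∨ ¬q)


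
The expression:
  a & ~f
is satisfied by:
  {a: True, f: False}


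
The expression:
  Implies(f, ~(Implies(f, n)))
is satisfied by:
  {n: False, f: False}
  {f: True, n: False}
  {n: True, f: False}


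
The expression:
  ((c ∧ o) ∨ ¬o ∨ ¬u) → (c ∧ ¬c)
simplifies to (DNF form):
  o ∧ u ∧ ¬c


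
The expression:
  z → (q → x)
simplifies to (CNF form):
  x ∨ ¬q ∨ ¬z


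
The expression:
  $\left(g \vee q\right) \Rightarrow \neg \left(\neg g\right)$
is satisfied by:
  {g: True, q: False}
  {q: False, g: False}
  {q: True, g: True}


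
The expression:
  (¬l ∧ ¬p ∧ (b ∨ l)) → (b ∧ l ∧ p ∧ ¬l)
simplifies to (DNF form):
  l ∨ p ∨ ¬b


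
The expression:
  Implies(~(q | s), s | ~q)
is always true.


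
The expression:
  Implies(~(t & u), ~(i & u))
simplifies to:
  t | ~i | ~u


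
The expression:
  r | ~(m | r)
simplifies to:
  r | ~m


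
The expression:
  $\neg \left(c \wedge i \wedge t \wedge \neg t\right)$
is always true.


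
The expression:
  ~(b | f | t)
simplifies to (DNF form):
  ~b & ~f & ~t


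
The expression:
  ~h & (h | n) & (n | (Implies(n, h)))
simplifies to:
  n & ~h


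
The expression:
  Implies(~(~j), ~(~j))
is always true.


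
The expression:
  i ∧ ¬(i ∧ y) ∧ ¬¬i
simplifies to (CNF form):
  i ∧ ¬y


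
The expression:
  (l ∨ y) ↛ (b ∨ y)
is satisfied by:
  {l: True, y: False, b: False}


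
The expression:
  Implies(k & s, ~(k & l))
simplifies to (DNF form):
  ~k | ~l | ~s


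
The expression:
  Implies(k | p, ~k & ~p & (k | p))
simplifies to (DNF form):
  ~k & ~p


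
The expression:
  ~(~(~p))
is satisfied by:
  {p: False}


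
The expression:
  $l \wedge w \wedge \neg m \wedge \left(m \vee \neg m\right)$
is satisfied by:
  {w: True, l: True, m: False}


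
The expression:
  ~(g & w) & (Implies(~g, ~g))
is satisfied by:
  {w: False, g: False}
  {g: True, w: False}
  {w: True, g: False}


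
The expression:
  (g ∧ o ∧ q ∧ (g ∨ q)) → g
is always true.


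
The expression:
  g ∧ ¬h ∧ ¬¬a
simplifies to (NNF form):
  a ∧ g ∧ ¬h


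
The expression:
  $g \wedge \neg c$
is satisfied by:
  {g: True, c: False}


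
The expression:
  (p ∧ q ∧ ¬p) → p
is always true.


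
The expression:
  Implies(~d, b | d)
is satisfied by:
  {b: True, d: True}
  {b: True, d: False}
  {d: True, b: False}


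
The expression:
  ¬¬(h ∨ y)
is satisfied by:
  {y: True, h: True}
  {y: True, h: False}
  {h: True, y: False}


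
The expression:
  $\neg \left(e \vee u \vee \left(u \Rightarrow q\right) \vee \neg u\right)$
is never true.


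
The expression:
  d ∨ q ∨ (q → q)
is always true.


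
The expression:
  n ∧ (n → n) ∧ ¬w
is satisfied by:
  {n: True, w: False}


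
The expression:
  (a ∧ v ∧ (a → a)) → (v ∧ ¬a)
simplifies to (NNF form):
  ¬a ∨ ¬v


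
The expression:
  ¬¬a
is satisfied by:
  {a: True}


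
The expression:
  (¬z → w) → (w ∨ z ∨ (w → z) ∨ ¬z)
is always true.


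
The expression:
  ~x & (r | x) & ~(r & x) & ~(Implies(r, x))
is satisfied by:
  {r: True, x: False}


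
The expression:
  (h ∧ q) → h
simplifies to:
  True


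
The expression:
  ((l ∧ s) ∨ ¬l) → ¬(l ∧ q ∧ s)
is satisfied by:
  {l: False, q: False, s: False}
  {s: True, l: False, q: False}
  {q: True, l: False, s: False}
  {s: True, q: True, l: False}
  {l: True, s: False, q: False}
  {s: True, l: True, q: False}
  {q: True, l: True, s: False}


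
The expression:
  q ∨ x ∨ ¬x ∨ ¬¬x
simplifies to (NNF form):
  True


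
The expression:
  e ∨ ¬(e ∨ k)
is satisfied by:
  {e: True, k: False}
  {k: False, e: False}
  {k: True, e: True}


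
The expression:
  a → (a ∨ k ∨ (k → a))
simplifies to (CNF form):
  True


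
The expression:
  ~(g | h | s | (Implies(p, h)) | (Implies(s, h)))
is never true.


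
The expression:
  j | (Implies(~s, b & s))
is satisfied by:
  {s: True, j: True}
  {s: True, j: False}
  {j: True, s: False}


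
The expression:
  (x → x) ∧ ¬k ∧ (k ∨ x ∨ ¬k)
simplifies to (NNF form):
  ¬k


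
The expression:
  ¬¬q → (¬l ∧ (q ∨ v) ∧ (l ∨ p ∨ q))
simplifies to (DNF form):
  ¬l ∨ ¬q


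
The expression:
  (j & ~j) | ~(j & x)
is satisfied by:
  {x: False, j: False}
  {j: True, x: False}
  {x: True, j: False}


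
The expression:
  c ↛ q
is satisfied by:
  {c: True, q: False}


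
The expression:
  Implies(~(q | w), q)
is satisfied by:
  {q: True, w: True}
  {q: True, w: False}
  {w: True, q: False}


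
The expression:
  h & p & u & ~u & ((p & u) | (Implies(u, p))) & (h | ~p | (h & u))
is never true.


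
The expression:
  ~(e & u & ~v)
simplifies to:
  v | ~e | ~u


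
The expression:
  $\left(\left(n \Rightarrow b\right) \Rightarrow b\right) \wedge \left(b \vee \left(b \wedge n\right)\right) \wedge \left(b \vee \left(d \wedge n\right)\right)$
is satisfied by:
  {b: True}


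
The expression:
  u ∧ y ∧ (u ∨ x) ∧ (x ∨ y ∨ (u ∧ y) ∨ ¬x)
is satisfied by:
  {u: True, y: True}


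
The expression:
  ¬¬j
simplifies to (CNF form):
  j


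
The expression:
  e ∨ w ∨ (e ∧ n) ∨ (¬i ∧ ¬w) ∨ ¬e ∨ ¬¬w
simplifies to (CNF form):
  True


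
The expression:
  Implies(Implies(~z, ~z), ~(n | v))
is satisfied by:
  {n: False, v: False}


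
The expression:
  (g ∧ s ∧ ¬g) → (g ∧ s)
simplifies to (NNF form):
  True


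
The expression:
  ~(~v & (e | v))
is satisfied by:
  {v: True, e: False}
  {e: False, v: False}
  {e: True, v: True}


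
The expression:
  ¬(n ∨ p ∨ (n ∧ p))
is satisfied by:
  {n: False, p: False}


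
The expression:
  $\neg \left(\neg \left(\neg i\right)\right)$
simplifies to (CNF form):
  $\neg i$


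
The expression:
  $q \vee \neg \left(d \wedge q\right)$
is always true.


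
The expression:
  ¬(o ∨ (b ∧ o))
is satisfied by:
  {o: False}


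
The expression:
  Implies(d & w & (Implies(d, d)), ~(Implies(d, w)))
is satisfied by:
  {w: False, d: False}
  {d: True, w: False}
  {w: True, d: False}


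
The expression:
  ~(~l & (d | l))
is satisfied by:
  {l: True, d: False}
  {d: False, l: False}
  {d: True, l: True}


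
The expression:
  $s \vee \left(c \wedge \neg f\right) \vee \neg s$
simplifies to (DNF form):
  $\text{True}$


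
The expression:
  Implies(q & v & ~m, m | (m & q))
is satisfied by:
  {m: True, v: False, q: False}
  {v: False, q: False, m: False}
  {m: True, q: True, v: False}
  {q: True, v: False, m: False}
  {m: True, v: True, q: False}
  {v: True, m: False, q: False}
  {m: True, q: True, v: True}


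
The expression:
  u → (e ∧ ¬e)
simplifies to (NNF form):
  ¬u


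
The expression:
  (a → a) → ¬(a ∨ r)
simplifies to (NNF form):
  ¬a ∧ ¬r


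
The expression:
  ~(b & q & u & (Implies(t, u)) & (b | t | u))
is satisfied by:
  {u: False, q: False, b: False}
  {b: True, u: False, q: False}
  {q: True, u: False, b: False}
  {b: True, q: True, u: False}
  {u: True, b: False, q: False}
  {b: True, u: True, q: False}
  {q: True, u: True, b: False}


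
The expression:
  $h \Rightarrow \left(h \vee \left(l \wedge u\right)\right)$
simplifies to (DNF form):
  $\text{True}$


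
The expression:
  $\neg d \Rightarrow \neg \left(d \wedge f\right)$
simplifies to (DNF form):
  $\text{True}$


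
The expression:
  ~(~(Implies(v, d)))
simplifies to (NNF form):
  d | ~v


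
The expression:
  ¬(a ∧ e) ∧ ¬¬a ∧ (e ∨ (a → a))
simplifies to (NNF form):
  a ∧ ¬e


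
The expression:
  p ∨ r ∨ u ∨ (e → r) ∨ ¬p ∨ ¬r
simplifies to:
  True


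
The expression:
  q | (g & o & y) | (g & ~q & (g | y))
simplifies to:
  g | q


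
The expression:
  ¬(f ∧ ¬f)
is always true.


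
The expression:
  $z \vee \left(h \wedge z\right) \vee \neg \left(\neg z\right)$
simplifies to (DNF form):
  $z$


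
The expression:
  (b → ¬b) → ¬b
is always true.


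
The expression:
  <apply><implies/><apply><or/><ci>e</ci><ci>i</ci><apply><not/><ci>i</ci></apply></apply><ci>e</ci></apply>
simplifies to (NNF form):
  <ci>e</ci>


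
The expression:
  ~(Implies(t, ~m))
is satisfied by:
  {t: True, m: True}


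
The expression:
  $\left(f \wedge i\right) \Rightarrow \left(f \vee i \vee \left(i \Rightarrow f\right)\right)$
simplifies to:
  $\text{True}$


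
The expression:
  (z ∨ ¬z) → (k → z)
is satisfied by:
  {z: True, k: False}
  {k: False, z: False}
  {k: True, z: True}


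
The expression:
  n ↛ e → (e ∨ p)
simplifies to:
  e ∨ p ∨ ¬n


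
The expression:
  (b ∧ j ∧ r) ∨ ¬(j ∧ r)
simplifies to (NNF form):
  b ∨ ¬j ∨ ¬r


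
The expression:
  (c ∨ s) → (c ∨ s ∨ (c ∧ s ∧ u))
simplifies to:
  True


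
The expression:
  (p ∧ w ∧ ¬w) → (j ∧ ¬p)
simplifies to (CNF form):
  True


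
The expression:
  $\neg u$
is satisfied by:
  {u: False}


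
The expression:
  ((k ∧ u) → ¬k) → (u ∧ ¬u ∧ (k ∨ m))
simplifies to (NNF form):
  k ∧ u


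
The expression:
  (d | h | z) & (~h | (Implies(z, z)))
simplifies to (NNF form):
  d | h | z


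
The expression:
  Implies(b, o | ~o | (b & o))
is always true.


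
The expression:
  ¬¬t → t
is always true.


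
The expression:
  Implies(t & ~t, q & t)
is always true.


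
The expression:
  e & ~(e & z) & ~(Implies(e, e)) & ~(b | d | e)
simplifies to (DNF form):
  False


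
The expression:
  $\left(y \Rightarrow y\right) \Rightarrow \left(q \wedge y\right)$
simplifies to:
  $q \wedge y$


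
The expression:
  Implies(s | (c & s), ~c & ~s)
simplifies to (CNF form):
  ~s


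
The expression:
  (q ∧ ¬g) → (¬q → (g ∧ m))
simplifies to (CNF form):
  True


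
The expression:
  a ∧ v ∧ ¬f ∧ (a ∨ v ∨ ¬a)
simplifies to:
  a ∧ v ∧ ¬f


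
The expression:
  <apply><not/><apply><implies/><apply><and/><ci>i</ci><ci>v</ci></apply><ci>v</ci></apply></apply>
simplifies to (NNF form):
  <false/>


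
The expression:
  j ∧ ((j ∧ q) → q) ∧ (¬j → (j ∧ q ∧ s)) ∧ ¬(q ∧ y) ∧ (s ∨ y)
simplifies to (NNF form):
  j ∧ (s ∨ y) ∧ (¬q ∨ ¬y)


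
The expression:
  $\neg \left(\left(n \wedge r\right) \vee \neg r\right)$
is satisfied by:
  {r: True, n: False}


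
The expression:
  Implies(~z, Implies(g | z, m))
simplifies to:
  m | z | ~g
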